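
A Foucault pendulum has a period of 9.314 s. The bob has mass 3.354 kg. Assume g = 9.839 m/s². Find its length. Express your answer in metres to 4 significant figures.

From T = 2π√(L/g), L = gT²/(4π²) = 9.839 × 9.3140²/(4π²) = 21.62 m.

21.62 m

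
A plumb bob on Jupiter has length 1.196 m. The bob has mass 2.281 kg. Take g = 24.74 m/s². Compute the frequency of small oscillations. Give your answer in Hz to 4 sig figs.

T = 2π√(L/g) = 2π√(1.196/24.74) = 1.3815 s, so f = 1/T = 0.7239 Hz.

0.7239 Hz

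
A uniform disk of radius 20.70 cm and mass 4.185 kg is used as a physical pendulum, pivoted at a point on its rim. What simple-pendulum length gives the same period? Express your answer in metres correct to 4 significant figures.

0.3105 m

The equivalent simple-pendulum length is L_eq = I/(md), where I is about the pivot and d = 0.20700 m.
I_cm = ½mR² = 0.089662 kg·m², so I = I_cm + md² = 0.089662 + 0.17932 = 0.26898 kg·m².
L_eq = 0.26898/(4.185 × 0.20700) = 0.3105 m.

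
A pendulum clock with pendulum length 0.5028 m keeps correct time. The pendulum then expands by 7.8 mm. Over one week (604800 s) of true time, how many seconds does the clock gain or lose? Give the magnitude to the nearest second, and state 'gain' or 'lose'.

lose 4637 s

T ∝ √L, so T'/T = √(0.51060/0.5028) = 1.00773.
In 604800 s of true time the clock registers 604800/1.00773 = 600162.7 s, so it loses 4637 s.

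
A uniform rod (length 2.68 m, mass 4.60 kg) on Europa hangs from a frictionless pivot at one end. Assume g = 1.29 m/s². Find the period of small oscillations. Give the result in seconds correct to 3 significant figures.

For a physical pendulum T = 2π√(I/(mgd)), with d = 1.340 m from pivot to centre of mass.
I_cm = mL²/12 = 4.60 × 2.68²/12 = 2.753 kg·m²; I = I_cm + md² = 2.753 + 4.60 × 1.340² = 11.01 kg·m².
T = 2π√(11.01/(4.60 × 1.29 × 1.340)) = 7.39 s.

7.39 s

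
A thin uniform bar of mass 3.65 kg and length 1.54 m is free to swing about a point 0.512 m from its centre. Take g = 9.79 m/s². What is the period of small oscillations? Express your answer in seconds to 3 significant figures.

For a physical pendulum T = 2π√(I/(mgd)), with d = 0.5120 m from pivot to centre of mass.
I_cm = mL²/12 = 3.65 × 1.54²/12 = 0.7214 kg·m²; I = I_cm + md² = 0.7214 + 3.65 × 0.5120² = 1.678 kg·m².
T = 2π√(1.678/(3.65 × 9.79 × 0.5120)) = 1.90 s.

1.90 s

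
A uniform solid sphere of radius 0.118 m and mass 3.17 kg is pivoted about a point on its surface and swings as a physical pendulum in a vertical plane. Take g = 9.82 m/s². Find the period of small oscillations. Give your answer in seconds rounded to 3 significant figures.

0.815 s

I_cm = (2/5)mr² = 0.01766 kg·m². The pivot is at distance d = 0.118 m from the centre of mass.
By the parallel-axis theorem, I = I_cm + md² = 0.01766 + 0.04414 = 0.06179 kg·m².
T = 2π√(I/(mgd)) = 2π√(0.06179/(3.17 × 9.82 × 0.118)) = 0.815 s.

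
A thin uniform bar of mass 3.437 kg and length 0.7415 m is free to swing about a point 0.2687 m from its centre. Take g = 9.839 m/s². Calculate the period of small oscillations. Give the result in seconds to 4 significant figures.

For a physical pendulum T = 2π√(I/(mgd)), with d = 0.26870 m from pivot to centre of mass.
I_cm = mL²/12 = 3.437 × 0.7415²/12 = 0.15748 kg·m²; I = I_cm + md² = 0.15748 + 3.437 × 0.26870² = 0.40563 kg·m².
T = 2π√(0.40563/(3.437 × 9.839 × 0.26870)) = 1.328 s.

1.328 s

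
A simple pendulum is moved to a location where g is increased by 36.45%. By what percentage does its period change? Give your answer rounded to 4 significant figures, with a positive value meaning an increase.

-14.39%

T ∝ 1/√g, so T'/T = 1/√(1.3645) = 0.85608.
Percentage change in T = (0.85608 − 1) × 100% = -14.39%.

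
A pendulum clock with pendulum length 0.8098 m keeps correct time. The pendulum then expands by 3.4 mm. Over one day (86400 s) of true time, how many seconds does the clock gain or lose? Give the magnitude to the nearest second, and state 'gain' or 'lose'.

T ∝ √L, so T'/T = √(0.81320/0.8098) = 1.00210.
In 86400 s of true time the clock registers 86400/1.00210 = 86219.2 s, so it loses 181 s.

lose 181 s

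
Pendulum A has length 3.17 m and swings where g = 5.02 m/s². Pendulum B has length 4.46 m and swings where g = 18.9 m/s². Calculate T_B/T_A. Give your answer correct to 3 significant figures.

0.611

T = 2π√(L/g), so T_B/T_A = √((L_B/g_B)/(L_A/g_A)) = √((4.46/18.9)/(3.17/5.02)) = 0.611.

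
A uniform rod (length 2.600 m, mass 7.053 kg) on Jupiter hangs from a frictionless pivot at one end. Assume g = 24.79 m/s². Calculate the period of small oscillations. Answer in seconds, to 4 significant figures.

For a physical pendulum T = 2π√(I/(mgd)), with d = 1.3000 m from pivot to centre of mass.
I_cm = mL²/12 = 7.053 × 2.600²/12 = 3.9732 kg·m²; I = I_cm + md² = 3.9732 + 7.053 × 1.3000² = 15.893 kg·m².
T = 2π√(15.893/(7.053 × 24.79 × 1.3000)) = 1.661 s.

1.661 s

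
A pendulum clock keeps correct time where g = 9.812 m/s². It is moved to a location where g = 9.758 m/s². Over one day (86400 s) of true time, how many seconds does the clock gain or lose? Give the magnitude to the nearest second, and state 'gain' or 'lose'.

lose 238 s

The clock's period scales as T ∝ 1/√g, so T'/T = √(9.812/9.758) = 1.00276.
In 86400 s of true time the clock registers 86400/1.00276 = 86161.9 s, so it loses 238 s.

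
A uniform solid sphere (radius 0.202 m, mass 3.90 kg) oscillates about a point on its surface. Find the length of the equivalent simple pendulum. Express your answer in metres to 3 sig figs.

0.283 m

The equivalent simple-pendulum length is L_eq = I/(md), where I is about the pivot and d = 0.2020 m.
I_cm = (2/5)mR² = 0.06365 kg·m², so I = I_cm + md² = 0.06365 + 0.1591 = 0.2228 kg·m².
L_eq = 0.2228/(3.90 × 0.2020) = 0.283 m.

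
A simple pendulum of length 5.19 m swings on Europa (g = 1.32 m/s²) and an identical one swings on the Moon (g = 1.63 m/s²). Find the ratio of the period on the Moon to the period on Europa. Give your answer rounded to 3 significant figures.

T ∝ 1/√g, so T₂/T₁ = √(g₁/g₂) = √(1.32/1.63) = 0.900.

0.900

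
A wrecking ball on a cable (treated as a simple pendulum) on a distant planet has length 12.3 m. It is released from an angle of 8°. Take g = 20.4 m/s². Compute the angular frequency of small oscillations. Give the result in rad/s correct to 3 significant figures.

1.29 rad/s

ω = √(g/L) = √(20.4/12.3) = 1.29 rad/s.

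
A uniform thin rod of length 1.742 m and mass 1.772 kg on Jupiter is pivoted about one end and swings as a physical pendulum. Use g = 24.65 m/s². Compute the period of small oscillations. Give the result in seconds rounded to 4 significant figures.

1.364 s

For a physical pendulum T = 2π√(I/(mgd)), with d = 0.87100 m from pivot to centre of mass.
I_cm = mL²/12 = 1.772 × 1.742²/12 = 0.44810 kg·m²; I = I_cm + md² = 0.44810 + 1.772 × 0.87100² = 1.7924 kg·m².
T = 2π√(1.7924/(1.772 × 24.65 × 0.87100)) = 1.364 s.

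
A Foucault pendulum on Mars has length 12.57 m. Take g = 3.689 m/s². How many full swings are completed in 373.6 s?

T = 2π√(L/g) = 2π√(12.57/3.689) = 11.598 s.
Number of complete oscillations = ⌊373.6/11.598⌋ = ⌊32.212⌋ = 32.

32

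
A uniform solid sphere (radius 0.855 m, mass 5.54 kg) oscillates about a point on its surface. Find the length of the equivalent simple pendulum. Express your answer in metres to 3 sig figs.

1.20 m

The equivalent simple-pendulum length is L_eq = I/(md), where I is about the pivot and d = 0.8550 m.
I_cm = (2/5)mR² = 1.620 kg·m², so I = I_cm + md² = 1.620 + 4.050 = 5.670 kg·m².
L_eq = 5.670/(5.54 × 0.8550) = 1.20 m.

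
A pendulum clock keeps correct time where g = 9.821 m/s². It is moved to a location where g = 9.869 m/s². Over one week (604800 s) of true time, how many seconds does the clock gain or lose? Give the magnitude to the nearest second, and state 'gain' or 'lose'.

The clock's period scales as T ∝ 1/√g, so T'/T = √(9.821/9.869) = 0.997565.
In 604800 s of true time the clock registers 604800/0.997565 = 606276.2 s, so it gains 1476 s.

gain 1476 s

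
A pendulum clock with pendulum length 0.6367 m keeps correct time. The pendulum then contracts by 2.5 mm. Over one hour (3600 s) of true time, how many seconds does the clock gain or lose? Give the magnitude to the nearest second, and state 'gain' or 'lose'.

gain 7 s

T ∝ √L, so T'/T = √(0.63420/0.6367) = 0.998035.
In 3600 s of true time the clock registers 3600/0.998035 = 3607.1 s, so it gains 7 s.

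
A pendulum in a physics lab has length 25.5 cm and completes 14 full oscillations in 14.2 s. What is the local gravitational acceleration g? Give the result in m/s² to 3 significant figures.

9.79 m/s²

T = 14.2/14 = 1.014 s.
From T = 2π√(L/g), g = 4π²L/T² = 4π² × 0.255/1.014² = 9.79 m/s².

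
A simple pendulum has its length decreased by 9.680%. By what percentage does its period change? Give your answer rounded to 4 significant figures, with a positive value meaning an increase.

-4.963%

T ∝ √L, so T'/T = √(0.90320) = 0.95037.
Percentage change in T = (0.95037 − 1) × 100% = -4.963%.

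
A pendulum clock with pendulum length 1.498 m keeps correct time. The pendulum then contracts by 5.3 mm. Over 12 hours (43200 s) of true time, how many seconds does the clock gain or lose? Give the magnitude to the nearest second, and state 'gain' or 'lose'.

gain 77 s

T ∝ √L, so T'/T = √(1.49270/1.498) = 0.998229.
In 43200 s of true time the clock registers 43200/0.998229 = 43276.6 s, so it gains 77 s.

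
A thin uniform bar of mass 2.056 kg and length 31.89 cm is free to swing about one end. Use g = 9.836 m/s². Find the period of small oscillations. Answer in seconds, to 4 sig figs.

For a physical pendulum T = 2π√(I/(mgd)), with d = 0.15945 m from pivot to centre of mass.
I_cm = mL²/12 = 2.056 × 0.3189²/12 = 0.017424 kg·m²; I = I_cm + md² = 0.017424 + 2.056 × 0.15945² = 0.069696 kg·m².
T = 2π√(0.069696/(2.056 × 9.836 × 0.15945)) = 0.9237 s.

0.9237 s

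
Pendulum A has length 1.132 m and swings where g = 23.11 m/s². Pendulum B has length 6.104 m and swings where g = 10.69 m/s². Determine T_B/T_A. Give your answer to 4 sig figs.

T = 2π√(L/g), so T_B/T_A = √((L_B/g_B)/(L_A/g_A)) = √((6.104/10.69)/(1.132/23.11)) = 3.414.

3.414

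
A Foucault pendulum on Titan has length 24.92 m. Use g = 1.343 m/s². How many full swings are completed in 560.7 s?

20

T = 2π√(L/g) = 2π√(24.92/1.343) = 27.065 s.
Number of complete oscillations = ⌊560.7/27.065⌋ = ⌊20.716⌋ = 20.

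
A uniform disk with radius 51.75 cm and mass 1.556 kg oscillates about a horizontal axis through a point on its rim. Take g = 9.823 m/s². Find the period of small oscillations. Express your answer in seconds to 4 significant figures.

I_cm = ½mr² = 0.20835 kg·m². The pivot is at distance d = 0.5175 m from the centre of mass.
By the parallel-axis theorem, I = I_cm + md² = 0.20835 + 0.41671 = 0.62506 kg·m².
T = 2π√(I/(mgd)) = 2π√(0.62506/(1.556 × 9.823 × 0.5175)) = 1.766 s.

1.766 s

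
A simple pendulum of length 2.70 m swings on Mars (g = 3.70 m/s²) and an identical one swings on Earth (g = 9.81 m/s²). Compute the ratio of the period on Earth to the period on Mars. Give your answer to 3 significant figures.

0.614

T ∝ 1/√g, so T₂/T₁ = √(g₁/g₂) = √(3.70/9.81) = 0.614.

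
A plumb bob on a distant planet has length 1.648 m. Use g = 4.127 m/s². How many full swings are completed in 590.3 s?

148

T = 2π√(L/g) = 2π√(1.648/4.127) = 3.9705 s.
Number of complete oscillations = ⌊590.3/3.9705⌋ = ⌊148.67⌋ = 148.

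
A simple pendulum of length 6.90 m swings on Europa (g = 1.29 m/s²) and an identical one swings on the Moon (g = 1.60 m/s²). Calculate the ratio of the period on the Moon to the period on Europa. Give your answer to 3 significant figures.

T ∝ 1/√g, so T₂/T₁ = √(g₁/g₂) = √(1.29/1.60) = 0.898.

0.898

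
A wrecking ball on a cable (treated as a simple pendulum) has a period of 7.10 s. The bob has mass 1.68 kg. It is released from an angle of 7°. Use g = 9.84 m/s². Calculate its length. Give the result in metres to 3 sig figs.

From T = 2π√(L/g), L = gT²/(4π²) = 9.84 × 7.100²/(4π²) = 12.6 m.

12.6 m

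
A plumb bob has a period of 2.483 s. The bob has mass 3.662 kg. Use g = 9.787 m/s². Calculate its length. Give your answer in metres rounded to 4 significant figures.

1.528 m

From T = 2π√(L/g), L = gT²/(4π²) = 9.787 × 2.4830²/(4π²) = 1.528 m.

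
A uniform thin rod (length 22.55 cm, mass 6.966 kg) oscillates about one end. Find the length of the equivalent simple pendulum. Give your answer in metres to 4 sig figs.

The equivalent simple-pendulum length is L_eq = I/(md), where I is about the pivot and d = 0.11275 m.
I_cm = (1/12)mL² = 0.029519 kg·m², so I = I_cm + md² = 0.029519 + 0.088556 = 0.11807 kg·m².
L_eq = 0.11807/(6.966 × 0.11275) = 0.1503 m.

0.1503 m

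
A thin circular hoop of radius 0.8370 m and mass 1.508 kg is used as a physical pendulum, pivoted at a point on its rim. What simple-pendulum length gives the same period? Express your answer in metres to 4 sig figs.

The equivalent simple-pendulum length is L_eq = I/(md), where I is about the pivot and d = 0.83700 m.
I_cm = mR² = 1.0565 kg·m², so I = I_cm + md² = 1.0565 + 1.0565 = 2.1129 kg·m².
L_eq = 2.1129/(1.508 × 0.83700) = 1.674 m.

1.674 m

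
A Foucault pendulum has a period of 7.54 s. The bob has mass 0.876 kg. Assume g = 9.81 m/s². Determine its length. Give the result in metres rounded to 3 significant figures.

14.1 m

From T = 2π√(L/g), L = gT²/(4π²) = 9.81 × 7.540²/(4π²) = 14.1 m.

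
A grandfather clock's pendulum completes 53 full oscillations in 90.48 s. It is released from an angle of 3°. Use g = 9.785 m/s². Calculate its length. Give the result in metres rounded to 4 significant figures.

T = 90.48/53 = 1.7072 s.
From T = 2π√(L/g), L = gT²/(4π²) = 9.785 × 1.7072²/(4π²) = 0.7224 m.

0.7224 m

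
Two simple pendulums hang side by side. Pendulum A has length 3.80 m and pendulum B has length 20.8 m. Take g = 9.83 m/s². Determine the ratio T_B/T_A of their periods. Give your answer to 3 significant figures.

2.34

T ∝ √L, so T_B/T_A = √(L_B/L_A) = √(20.8/3.80) = 2.34.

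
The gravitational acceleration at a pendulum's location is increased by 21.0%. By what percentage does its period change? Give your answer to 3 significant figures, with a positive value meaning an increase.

-9.09%

T ∝ 1/√g, so T'/T = 1/√(1.210) = 0.9091.
Percentage change in T = (0.9091 − 1) × 100% = -9.09%.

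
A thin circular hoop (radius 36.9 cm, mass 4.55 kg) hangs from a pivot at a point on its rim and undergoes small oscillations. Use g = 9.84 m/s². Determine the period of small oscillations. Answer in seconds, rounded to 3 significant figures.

1.72 s

I_cm = mr² = 0.6195 kg·m². The pivot is at distance d = 0.369 m from the centre of mass.
By the parallel-axis theorem, I = I_cm + md² = 0.6195 + 0.6195 = 1.239 kg·m².
T = 2π√(I/(mgd)) = 2π√(1.239/(4.55 × 9.84 × 0.369)) = 1.72 s.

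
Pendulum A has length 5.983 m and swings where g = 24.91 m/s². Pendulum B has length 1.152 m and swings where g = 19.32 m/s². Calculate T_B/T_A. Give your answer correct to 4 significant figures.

T = 2π√(L/g), so T_B/T_A = √((L_B/g_B)/(L_A/g_A)) = √((1.152/19.32)/(5.983/24.91)) = 0.4983.

0.4983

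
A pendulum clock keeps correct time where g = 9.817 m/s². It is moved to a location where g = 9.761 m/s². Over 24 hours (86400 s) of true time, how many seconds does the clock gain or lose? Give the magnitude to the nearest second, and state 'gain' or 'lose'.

The clock's period scales as T ∝ 1/√g, so T'/T = √(9.817/9.761) = 1.00286.
In 86400 s of true time the clock registers 86400/1.00286 = 86153.2 s, so it loses 247 s.

lose 247 s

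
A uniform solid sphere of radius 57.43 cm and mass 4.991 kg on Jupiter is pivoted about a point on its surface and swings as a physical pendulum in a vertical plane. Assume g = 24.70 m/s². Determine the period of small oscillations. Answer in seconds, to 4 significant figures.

I_cm = (2/5)mr² = 0.65845 kg·m². The pivot is at distance d = 0.5743 m from the centre of mass.
By the parallel-axis theorem, I = I_cm + md² = 0.65845 + 1.6461 = 2.3046 kg·m².
T = 2π√(I/(mgd)) = 2π√(2.3046/(4.991 × 24.70 × 0.5743)) = 1.134 s.

1.134 s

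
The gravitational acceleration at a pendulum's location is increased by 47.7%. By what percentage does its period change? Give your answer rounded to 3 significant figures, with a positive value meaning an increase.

-17.7%

T ∝ 1/√g, so T'/T = 1/√(1.477) = 0.8228.
Percentage change in T = (0.8228 − 1) × 100% = -17.7%.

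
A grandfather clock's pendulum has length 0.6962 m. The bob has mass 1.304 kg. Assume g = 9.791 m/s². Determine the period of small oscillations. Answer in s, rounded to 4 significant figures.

1.675 s

T = 2π√(L/g) = 2π√(0.6962/9.791) = 2π × 0.26666 = 1.675 s.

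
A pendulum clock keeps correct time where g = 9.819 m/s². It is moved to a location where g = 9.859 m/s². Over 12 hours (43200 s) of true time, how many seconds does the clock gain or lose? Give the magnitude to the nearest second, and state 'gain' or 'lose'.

The clock's period scales as T ∝ 1/√g, so T'/T = √(9.819/9.859) = 0.997969.
In 43200 s of true time the clock registers 43200/0.997969 = 43287.9 s, so it gains 88 s.

gain 88 s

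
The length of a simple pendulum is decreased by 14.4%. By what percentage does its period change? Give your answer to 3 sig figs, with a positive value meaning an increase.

T ∝ √L, so T'/T = √(0.8560) = 0.9252.
Percentage change in T = (0.9252 − 1) × 100% = -7.48%.

-7.48%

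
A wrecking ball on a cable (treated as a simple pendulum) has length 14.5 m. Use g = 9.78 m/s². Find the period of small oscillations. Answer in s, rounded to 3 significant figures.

7.65 s

T = 2π√(L/g) = 2π√(14.5/9.78) = 2π × 1.218 = 7.65 s.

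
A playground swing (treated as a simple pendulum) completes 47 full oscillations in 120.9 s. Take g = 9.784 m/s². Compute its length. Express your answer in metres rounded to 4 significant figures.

T = 120.9/47 = 2.5723 s.
From T = 2π√(L/g), L = gT²/(4π²) = 9.784 × 2.5723²/(4π²) = 1.640 m.

1.640 m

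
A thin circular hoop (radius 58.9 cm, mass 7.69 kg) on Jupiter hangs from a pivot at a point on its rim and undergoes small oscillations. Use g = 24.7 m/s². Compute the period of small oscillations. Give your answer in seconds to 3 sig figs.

I_cm = mr² = 2.668 kg·m². The pivot is at distance d = 0.589 m from the centre of mass.
By the parallel-axis theorem, I = I_cm + md² = 2.668 + 2.668 = 5.336 kg·m².
T = 2π√(I/(mgd)) = 2π√(5.336/(7.69 × 24.7 × 0.589)) = 1.37 s.

1.37 s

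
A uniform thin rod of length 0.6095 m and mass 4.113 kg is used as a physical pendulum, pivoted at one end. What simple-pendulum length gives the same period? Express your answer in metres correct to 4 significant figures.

0.4063 m

The equivalent simple-pendulum length is L_eq = I/(md), where I is about the pivot and d = 0.30475 m.
I_cm = (1/12)mL² = 0.12733 kg·m², so I = I_cm + md² = 0.12733 + 0.38198 = 0.50931 kg·m².
L_eq = 0.50931/(4.113 × 0.30475) = 0.4063 m.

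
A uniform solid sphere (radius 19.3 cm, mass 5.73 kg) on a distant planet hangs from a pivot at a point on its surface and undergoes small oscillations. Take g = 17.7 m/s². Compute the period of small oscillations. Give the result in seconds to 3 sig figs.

0.776 s

I_cm = (2/5)mr² = 0.08537 kg·m². The pivot is at distance d = 0.193 m from the centre of mass.
By the parallel-axis theorem, I = I_cm + md² = 0.08537 + 0.2134 = 0.2988 kg·m².
T = 2π√(I/(mgd)) = 2π√(0.2988/(5.73 × 17.7 × 0.193)) = 0.776 s.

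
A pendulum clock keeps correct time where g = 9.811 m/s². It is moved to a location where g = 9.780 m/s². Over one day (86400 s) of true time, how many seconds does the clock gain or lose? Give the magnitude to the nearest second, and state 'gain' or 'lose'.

lose 137 s

The clock's period scales as T ∝ 1/√g, so T'/T = √(9.811/9.780) = 1.00158.
In 86400 s of true time the clock registers 86400/1.00158 = 86263.4 s, so it loses 137 s.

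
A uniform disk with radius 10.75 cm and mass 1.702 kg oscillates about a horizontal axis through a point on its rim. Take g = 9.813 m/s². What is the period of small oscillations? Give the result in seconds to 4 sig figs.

I_cm = ½mr² = 0.0098344 kg·m². The pivot is at distance d = 0.1075 m from the centre of mass.
By the parallel-axis theorem, I = I_cm + md² = 0.0098344 + 0.019669 = 0.029503 kg·m².
T = 2π√(I/(mgd)) = 2π√(0.029503/(1.702 × 9.813 × 0.1075)) = 0.8054 s.

0.8054 s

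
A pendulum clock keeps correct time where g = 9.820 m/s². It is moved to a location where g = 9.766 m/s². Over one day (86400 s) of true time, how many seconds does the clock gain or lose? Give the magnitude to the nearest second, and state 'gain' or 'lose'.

lose 238 s

The clock's period scales as T ∝ 1/√g, so T'/T = √(9.820/9.766) = 1.00276.
In 86400 s of true time the clock registers 86400/1.00276 = 86162.1 s, so it loses 238 s.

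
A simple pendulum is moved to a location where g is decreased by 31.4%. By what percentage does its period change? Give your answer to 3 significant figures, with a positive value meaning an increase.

T ∝ 1/√g, so T'/T = 1/√(0.6860) = 1.207.
Percentage change in T = (1.207 − 1) × 100% = 20.7%.

20.7%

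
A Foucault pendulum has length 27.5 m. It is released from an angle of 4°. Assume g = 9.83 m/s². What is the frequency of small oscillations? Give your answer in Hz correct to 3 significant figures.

0.0952 Hz

T = 2π√(L/g) = 2π√(27.5/9.83) = 10.51 s, so f = 1/T = 0.0952 Hz.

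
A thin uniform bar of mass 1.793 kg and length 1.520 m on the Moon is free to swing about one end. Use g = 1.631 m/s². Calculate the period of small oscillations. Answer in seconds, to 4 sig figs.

For a physical pendulum T = 2π√(I/(mgd)), with d = 0.76000 m from pivot to centre of mass.
I_cm = mL²/12 = 1.793 × 1.520²/12 = 0.34521 kg·m²; I = I_cm + md² = 0.34521 + 1.793 × 0.76000² = 1.3808 kg·m².
T = 2π√(1.3808/(1.793 × 1.631 × 0.76000)) = 4.953 s.

4.953 s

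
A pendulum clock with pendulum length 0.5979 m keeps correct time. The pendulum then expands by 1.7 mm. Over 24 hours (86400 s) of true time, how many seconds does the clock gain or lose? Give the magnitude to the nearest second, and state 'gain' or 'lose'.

lose 123 s

T ∝ √L, so T'/T = √(0.59960/0.5979) = 1.00142.
In 86400 s of true time the clock registers 86400/1.00142 = 86277.4 s, so it loses 123 s.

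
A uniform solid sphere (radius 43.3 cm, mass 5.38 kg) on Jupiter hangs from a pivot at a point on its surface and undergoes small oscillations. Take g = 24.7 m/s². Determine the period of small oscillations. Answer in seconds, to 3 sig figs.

I_cm = (2/5)mr² = 0.4035 kg·m². The pivot is at distance d = 0.433 m from the centre of mass.
By the parallel-axis theorem, I = I_cm + md² = 0.4035 + 1.009 = 1.412 kg·m².
T = 2π√(I/(mgd)) = 2π√(1.412/(5.38 × 24.7 × 0.433)) = 0.984 s.

0.984 s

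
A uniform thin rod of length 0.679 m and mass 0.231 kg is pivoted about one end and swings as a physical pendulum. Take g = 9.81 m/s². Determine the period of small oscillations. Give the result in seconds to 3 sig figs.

1.35 s

For a physical pendulum T = 2π√(I/(mgd)), with d = 0.3395 m from pivot to centre of mass.
I_cm = mL²/12 = 0.231 × 0.679²/12 = 0.008875 kg·m²; I = I_cm + md² = 0.008875 + 0.231 × 0.3395² = 0.03550 kg·m².
T = 2π√(0.03550/(0.231 × 9.81 × 0.3395)) = 1.35 s.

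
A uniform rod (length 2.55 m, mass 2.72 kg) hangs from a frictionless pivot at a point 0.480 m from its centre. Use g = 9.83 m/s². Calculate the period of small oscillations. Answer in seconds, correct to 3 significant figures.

For a physical pendulum T = 2π√(I/(mgd)), with d = 0.4800 m from pivot to centre of mass.
I_cm = mL²/12 = 2.72 × 2.55²/12 = 1.474 kg·m²; I = I_cm + md² = 1.474 + 2.72 × 0.4800² = 2.101 kg·m².
T = 2π√(2.101/(2.72 × 9.83 × 0.4800)) = 2.54 s.

2.54 s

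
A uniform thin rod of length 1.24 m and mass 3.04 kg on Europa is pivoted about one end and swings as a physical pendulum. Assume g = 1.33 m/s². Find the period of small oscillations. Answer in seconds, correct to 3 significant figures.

4.95 s

For a physical pendulum T = 2π√(I/(mgd)), with d = 0.6200 m from pivot to centre of mass.
I_cm = mL²/12 = 3.04 × 1.24²/12 = 0.3895 kg·m²; I = I_cm + md² = 0.3895 + 3.04 × 0.6200² = 1.558 kg·m².
T = 2π√(1.558/(3.04 × 1.33 × 0.6200)) = 4.95 s.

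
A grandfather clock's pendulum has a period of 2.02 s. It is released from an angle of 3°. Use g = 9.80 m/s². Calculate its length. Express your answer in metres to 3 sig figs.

1.01 m

From T = 2π√(L/g), L = gT²/(4π²) = 9.80 × 2.020²/(4π²) = 1.01 m.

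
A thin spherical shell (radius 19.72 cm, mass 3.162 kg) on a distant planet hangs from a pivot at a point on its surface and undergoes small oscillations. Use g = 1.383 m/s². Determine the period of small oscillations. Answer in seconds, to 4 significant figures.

I_cm = (2/3)mr² = 0.081976 kg·m². The pivot is at distance d = 0.1972 m from the centre of mass.
By the parallel-axis theorem, I = I_cm + md² = 0.081976 + 0.12296 = 0.20494 kg·m².
T = 2π√(I/(mgd)) = 2π√(0.20494/(3.162 × 1.383 × 0.1972)) = 3.063 s.

3.063 s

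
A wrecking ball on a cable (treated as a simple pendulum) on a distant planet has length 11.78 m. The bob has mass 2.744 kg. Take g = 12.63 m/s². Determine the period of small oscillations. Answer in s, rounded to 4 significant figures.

T = 2π√(L/g) = 2π√(11.78/12.63) = 2π × 0.96576 = 6.068 s.

6.068 s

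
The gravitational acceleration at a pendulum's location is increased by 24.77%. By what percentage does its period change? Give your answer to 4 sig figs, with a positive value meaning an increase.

-10.47%

T ∝ 1/√g, so T'/T = 1/√(1.2477) = 0.89525.
Percentage change in T = (0.89525 − 1) × 100% = -10.47%.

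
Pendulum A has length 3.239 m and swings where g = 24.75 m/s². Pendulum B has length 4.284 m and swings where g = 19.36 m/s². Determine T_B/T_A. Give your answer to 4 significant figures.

T = 2π√(L/g), so T_B/T_A = √((L_B/g_B)/(L_A/g_A)) = √((4.284/19.36)/(3.239/24.75)) = 1.300.

1.300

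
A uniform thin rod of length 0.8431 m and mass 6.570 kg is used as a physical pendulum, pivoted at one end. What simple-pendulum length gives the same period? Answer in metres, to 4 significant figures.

0.5621 m

The equivalent simple-pendulum length is L_eq = I/(md), where I is about the pivot and d = 0.42155 m.
I_cm = (1/12)mL² = 0.38917 kg·m², so I = I_cm + md² = 0.38917 + 1.1675 = 1.5567 kg·m².
L_eq = 1.5567/(6.570 × 0.42155) = 0.5621 m.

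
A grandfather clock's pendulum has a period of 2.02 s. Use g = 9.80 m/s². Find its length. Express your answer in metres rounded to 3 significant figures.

1.01 m

From T = 2π√(L/g), L = gT²/(4π²) = 9.80 × 2.020²/(4π²) = 1.01 m.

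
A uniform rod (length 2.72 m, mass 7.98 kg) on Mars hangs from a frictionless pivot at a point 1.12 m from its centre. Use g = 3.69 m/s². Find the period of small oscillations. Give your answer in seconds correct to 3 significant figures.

4.23 s

For a physical pendulum T = 2π√(I/(mgd)), with d = 1.120 m from pivot to centre of mass.
I_cm = mL²/12 = 7.98 × 2.72²/12 = 4.920 kg·m²; I = I_cm + md² = 4.920 + 7.98 × 1.120² = 14.93 kg·m².
T = 2π√(14.93/(7.98 × 3.69 × 1.120)) = 4.23 s.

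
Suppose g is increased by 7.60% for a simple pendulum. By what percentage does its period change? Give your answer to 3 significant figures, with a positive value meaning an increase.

-3.60%

T ∝ 1/√g, so T'/T = 1/√(1.076) = 0.9640.
Percentage change in T = (0.9640 − 1) × 100% = -3.60%.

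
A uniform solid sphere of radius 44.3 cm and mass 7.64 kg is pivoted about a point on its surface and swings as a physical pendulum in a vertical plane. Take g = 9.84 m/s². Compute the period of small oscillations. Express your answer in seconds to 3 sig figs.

1.58 s

I_cm = (2/5)mr² = 0.5997 kg·m². The pivot is at distance d = 0.443 m from the centre of mass.
By the parallel-axis theorem, I = I_cm + md² = 0.5997 + 1.499 = 2.099 kg·m².
T = 2π√(I/(mgd)) = 2π√(2.099/(7.64 × 9.84 × 0.443)) = 1.58 s.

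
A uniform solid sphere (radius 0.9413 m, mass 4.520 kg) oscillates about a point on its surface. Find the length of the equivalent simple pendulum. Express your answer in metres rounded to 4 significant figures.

1.318 m

The equivalent simple-pendulum length is L_eq = I/(md), where I is about the pivot and d = 0.94130 m.
I_cm = (2/5)mR² = 1.6020 kg·m², so I = I_cm + md² = 1.6020 + 4.0049 = 5.6069 kg·m².
L_eq = 5.6069/(4.520 × 0.94130) = 1.318 m.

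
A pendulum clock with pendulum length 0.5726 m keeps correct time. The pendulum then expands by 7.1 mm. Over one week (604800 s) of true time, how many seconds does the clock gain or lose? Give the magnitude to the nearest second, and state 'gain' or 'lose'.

T ∝ √L, so T'/T = √(0.57970/0.5726) = 1.00618.
In 604800 s of true time the clock registers 604800/1.00618 = 601084.9 s, so it loses 3715 s.

lose 3715 s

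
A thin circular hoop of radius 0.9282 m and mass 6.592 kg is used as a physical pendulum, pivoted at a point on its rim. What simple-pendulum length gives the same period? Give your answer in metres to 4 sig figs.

The equivalent simple-pendulum length is L_eq = I/(md), where I is about the pivot and d = 0.92820 m.
I_cm = mR² = 5.6794 kg·m², so I = I_cm + md² = 5.6794 + 5.6794 = 11.359 kg·m².
L_eq = 11.359/(6.592 × 0.92820) = 1.856 m.

1.856 m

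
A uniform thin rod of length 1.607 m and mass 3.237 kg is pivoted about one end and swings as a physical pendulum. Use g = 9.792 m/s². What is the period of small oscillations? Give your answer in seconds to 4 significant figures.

2.078 s

For a physical pendulum T = 2π√(I/(mgd)), with d = 0.80350 m from pivot to centre of mass.
I_cm = mL²/12 = 3.237 × 1.607²/12 = 0.69662 kg·m²; I = I_cm + md² = 0.69662 + 3.237 × 0.80350² = 2.7865 kg·m².
T = 2π√(2.7865/(3.237 × 9.792 × 0.80350)) = 2.078 s.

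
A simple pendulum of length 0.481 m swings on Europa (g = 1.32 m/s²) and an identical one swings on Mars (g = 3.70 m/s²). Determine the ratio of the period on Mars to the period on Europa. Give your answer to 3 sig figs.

0.597

T ∝ 1/√g, so T₂/T₁ = √(g₁/g₂) = √(1.32/3.70) = 0.597.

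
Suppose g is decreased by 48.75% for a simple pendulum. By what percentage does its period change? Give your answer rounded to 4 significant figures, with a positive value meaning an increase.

39.69%

T ∝ 1/√g, so T'/T = 1/√(0.51250) = 1.3969.
Percentage change in T = (1.3969 − 1) × 100% = 39.69%.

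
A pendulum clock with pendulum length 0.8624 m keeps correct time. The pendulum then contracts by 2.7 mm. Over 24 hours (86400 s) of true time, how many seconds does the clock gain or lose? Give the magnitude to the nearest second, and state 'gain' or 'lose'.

gain 136 s

T ∝ √L, so T'/T = √(0.85970/0.8624) = 0.998433.
In 86400 s of true time the clock registers 86400/0.998433 = 86535.6 s, so it gains 136 s.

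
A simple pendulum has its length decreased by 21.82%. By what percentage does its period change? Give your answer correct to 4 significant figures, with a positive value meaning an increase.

-11.58%

T ∝ √L, so T'/T = √(0.78180) = 0.88419.
Percentage change in T = (0.88419 − 1) × 100% = -11.58%.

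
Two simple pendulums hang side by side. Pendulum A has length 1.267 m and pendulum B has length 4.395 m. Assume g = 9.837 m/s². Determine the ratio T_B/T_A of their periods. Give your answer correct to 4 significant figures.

1.862

T ∝ √L, so T_B/T_A = √(L_B/L_A) = √(4.395/1.267) = 1.862.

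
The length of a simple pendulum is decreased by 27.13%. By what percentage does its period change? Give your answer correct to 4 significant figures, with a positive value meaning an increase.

-14.64%

T ∝ √L, so T'/T = √(0.72870) = 0.85364.
Percentage change in T = (0.85364 − 1) × 100% = -14.64%.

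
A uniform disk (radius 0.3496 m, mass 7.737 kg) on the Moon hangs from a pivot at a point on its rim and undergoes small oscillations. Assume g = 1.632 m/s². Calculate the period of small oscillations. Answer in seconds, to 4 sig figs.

3.562 s

I_cm = ½mr² = 0.47281 kg·m². The pivot is at distance d = 0.3496 m from the centre of mass.
By the parallel-axis theorem, I = I_cm + md² = 0.47281 + 0.94562 = 1.4184 kg·m².
T = 2π√(I/(mgd)) = 2π√(1.4184/(7.737 × 1.632 × 0.3496)) = 3.562 s.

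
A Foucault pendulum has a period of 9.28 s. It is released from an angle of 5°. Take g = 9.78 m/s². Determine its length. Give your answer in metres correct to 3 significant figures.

21.3 m

From T = 2π√(L/g), L = gT²/(4π²) = 9.78 × 9.280²/(4π²) = 21.3 m.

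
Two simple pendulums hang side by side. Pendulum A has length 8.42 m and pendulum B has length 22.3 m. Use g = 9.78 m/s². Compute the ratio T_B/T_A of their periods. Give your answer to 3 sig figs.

1.63

T ∝ √L, so T_B/T_A = √(L_B/L_A) = √(22.3/8.42) = 1.63.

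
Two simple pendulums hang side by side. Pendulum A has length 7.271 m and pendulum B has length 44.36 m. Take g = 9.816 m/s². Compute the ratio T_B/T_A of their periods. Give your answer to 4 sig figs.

T ∝ √L, so T_B/T_A = √(L_B/L_A) = √(44.36/7.271) = 2.470.

2.470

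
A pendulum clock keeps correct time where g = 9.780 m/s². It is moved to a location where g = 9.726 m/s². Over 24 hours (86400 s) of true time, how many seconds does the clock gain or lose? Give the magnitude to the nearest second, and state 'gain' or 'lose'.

lose 239 s

The clock's period scales as T ∝ 1/√g, so T'/T = √(9.780/9.726) = 1.00277.
In 86400 s of true time the clock registers 86400/1.00277 = 86161.1 s, so it loses 239 s.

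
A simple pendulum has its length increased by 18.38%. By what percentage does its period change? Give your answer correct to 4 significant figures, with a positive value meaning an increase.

8.803%

T ∝ √L, so T'/T = √(1.1838) = 1.0880.
Percentage change in T = (1.0880 − 1) × 100% = 8.803%.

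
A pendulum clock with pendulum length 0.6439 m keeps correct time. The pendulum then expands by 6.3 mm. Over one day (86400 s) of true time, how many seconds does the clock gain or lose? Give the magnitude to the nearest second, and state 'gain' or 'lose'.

T ∝ √L, so T'/T = √(0.65020/0.6439) = 1.00488.
In 86400 s of true time the clock registers 86400/1.00488 = 85980.4 s, so it loses 420 s.

lose 420 s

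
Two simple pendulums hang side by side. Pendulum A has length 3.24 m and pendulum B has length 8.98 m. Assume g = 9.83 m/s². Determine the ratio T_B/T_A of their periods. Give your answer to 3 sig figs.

1.66

T ∝ √L, so T_B/T_A = √(L_B/L_A) = √(8.98/3.24) = 1.66.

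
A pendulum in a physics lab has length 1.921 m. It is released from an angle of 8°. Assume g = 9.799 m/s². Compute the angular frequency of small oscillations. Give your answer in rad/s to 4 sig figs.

2.259 rad/s

ω = √(g/L) = √(9.799/1.921) = 2.259 rad/s.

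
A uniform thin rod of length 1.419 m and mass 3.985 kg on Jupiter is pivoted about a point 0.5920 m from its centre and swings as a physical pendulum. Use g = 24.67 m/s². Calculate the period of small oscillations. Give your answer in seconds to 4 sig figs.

1.184 s

For a physical pendulum T = 2π√(I/(mgd)), with d = 0.59200 m from pivot to centre of mass.
I_cm = mL²/12 = 3.985 × 1.419²/12 = 0.66867 kg·m²; I = I_cm + md² = 0.66867 + 3.985 × 0.59200² = 2.0653 kg·m².
T = 2π√(2.0653/(3.985 × 24.67 × 0.59200)) = 1.184 s.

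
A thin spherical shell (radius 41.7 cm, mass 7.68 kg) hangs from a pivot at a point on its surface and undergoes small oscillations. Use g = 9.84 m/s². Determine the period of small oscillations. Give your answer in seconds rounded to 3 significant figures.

I_cm = (2/3)mr² = 0.8903 kg·m². The pivot is at distance d = 0.417 m from the centre of mass.
By the parallel-axis theorem, I = I_cm + md² = 0.8903 + 1.335 = 2.226 kg·m².
T = 2π√(I/(mgd)) = 2π√(2.226/(7.68 × 9.84 × 0.417)) = 1.67 s.

1.67 s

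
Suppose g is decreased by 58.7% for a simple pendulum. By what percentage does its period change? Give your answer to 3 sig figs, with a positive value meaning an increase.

T ∝ 1/√g, so T'/T = 1/√(0.4130) = 1.556.
Percentage change in T = (1.556 − 1) × 100% = 55.6%.

55.6%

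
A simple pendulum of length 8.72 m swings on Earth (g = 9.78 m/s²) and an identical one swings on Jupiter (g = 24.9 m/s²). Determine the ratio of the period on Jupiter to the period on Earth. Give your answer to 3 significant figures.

T ∝ 1/√g, so T₂/T₁ = √(g₁/g₂) = √(9.78/24.9) = 0.627.

0.627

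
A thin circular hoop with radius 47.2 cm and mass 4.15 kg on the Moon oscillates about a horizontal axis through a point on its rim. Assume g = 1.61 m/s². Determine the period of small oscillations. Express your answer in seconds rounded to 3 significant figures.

I_cm = mr² = 0.9246 kg·m². The pivot is at distance d = 0.472 m from the centre of mass.
By the parallel-axis theorem, I = I_cm + md² = 0.9246 + 0.9246 = 1.849 kg·m².
T = 2π√(I/(mgd)) = 2π√(1.849/(4.15 × 1.61 × 0.472)) = 4.81 s.

4.81 s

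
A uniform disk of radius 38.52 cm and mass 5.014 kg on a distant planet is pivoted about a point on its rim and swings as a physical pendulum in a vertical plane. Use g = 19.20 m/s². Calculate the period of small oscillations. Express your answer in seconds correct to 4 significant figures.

I_cm = ½mr² = 0.37199 kg·m². The pivot is at distance d = 0.3852 m from the centre of mass.
By the parallel-axis theorem, I = I_cm + md² = 0.37199 + 0.74397 = 1.1160 kg·m².
T = 2π√(I/(mgd)) = 2π√(1.1160/(5.014 × 19.20 × 0.3852)) = 1.090 s.

1.090 s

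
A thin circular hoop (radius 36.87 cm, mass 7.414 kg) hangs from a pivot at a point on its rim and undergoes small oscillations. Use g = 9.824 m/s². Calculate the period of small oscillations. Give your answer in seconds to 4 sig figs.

1.721 s

I_cm = mr² = 1.0079 kg·m². The pivot is at distance d = 0.3687 m from the centre of mass.
By the parallel-axis theorem, I = I_cm + md² = 1.0079 + 1.0079 = 2.0157 kg·m².
T = 2π√(I/(mgd)) = 2π√(2.0157/(7.414 × 9.824 × 0.3687)) = 1.721 s.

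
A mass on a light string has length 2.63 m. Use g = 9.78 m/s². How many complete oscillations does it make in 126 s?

T = 2π√(L/g) = 2π√(2.63/9.78) = 3.258 s.
Number of complete oscillations = ⌊126/3.258⌋ = ⌊38.67⌋ = 38.

38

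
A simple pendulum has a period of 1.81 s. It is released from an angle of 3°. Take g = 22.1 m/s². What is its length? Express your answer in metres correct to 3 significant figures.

1.83 m

From T = 2π√(L/g), L = gT²/(4π²) = 22.1 × 1.810²/(4π²) = 1.83 m.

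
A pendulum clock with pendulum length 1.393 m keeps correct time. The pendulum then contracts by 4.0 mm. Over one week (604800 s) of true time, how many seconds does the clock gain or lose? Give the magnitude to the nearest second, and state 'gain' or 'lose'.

T ∝ √L, so T'/T = √(1.38900/1.393) = 0.998563.
In 604800 s of true time the clock registers 604800/0.998563 = 605670.2 s, so it gains 870 s.

gain 870 s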